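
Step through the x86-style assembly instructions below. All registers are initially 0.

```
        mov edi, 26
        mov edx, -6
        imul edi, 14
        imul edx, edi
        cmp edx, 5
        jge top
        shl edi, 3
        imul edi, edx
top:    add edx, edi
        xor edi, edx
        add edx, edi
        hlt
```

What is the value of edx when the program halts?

after mov edi, 26: edi=26
after mov edx, -6: edx=-6
after imul edi, 14: edi=26*14=364
after imul edx, edi: edx=(-6)*364=-2184
cmp edx, 5  (cmp -2184,5)
jge top: not taken
after shl edi, 3: edi=364<<3=2912
after imul edi, edx: edi=2912*(-2184)=-6359808
after add edx, edi: edx=(-2184)+(-6359808)=-6361992
after xor edi, edx: edi=(-6359808)^(-6361992)=6520
after add edx, edi: edx=(-6361992)+6520=-6355472
halt.

-6355472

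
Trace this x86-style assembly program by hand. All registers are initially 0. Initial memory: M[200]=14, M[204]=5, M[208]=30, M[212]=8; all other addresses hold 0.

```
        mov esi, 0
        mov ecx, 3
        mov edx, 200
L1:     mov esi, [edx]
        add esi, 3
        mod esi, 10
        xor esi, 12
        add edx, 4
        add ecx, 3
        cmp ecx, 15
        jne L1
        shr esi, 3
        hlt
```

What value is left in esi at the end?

1

esi=0
ecx=3
edx=200
esi=M[200]=14
esi=14+3=17
esi=17%10=7
esi=7^12=11
edx=200+4=204
ecx=3+3=6
cmp ecx, 15  (cmp 6,15)
jne L1: taken
esi=M[204]=5
esi=5+3=8
esi=8%10=8
esi=8^12=4
edx=204+4=208
ecx=6+3=9
cmp ecx, 15  (cmp 9,15)
jne L1: taken
esi=M[208]=30
esi=30+3=33
esi=33%10=3
esi=3^12=15
edx=208+4=212
ecx=9+3=12
cmp ecx, 15  (cmp 12,15)
jne L1: taken
esi=M[212]=8
esi=8+3=11
esi=11%10=1
esi=1^12=13
edx=212+4=216
ecx=12+3=15
cmp ecx, 15  (cmp 15,15)
jne L1: not taken
esi=13>>3=1
halt.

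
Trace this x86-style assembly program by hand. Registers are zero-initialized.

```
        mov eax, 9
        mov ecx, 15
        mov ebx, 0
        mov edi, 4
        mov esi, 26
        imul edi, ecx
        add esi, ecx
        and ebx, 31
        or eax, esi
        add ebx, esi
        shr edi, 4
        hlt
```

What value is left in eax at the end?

eax=9
ecx=15
ebx=0
edi=4
esi=26
edi=4*15=60
esi=26+15=41
ebx=0&31=0
eax=9|41=41
ebx=0+41=41
edi=60>>4=3
halt.

41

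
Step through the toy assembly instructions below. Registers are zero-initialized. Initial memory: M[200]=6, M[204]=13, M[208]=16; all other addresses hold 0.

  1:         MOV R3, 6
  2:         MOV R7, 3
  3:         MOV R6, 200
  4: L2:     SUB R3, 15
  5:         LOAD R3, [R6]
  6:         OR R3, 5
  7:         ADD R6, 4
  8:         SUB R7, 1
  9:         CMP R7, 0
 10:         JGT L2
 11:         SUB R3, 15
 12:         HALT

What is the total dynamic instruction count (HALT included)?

after MOV R3, 6: R3=6
after MOV R7, 3: R7=3
after MOV R6, 200: R6=200
after SUB R3, 15: R3=6-15=-9
after LOAD R3, [R6]: R3=M[200]=6
after OR R3, 5: R3=6|5=7
after ADD R6, 4: R6=200+4=204
after SUB R7, 1: R7=3-1=2
CMP R7, 0  (cmp 2,0)
JGT L2: taken
after SUB R3, 15: R3=7-15=-8
after LOAD R3, [R6]: R3=M[204]=13
after OR R3, 5: R3=13|5=13
after ADD R6, 4: R6=204+4=208
after SUB R7, 1: R7=2-1=1
CMP R7, 0  (cmp 1,0)
JGT L2: taken
after SUB R3, 15: R3=13-15=-2
after LOAD R3, [R6]: R3=M[208]=16
after OR R3, 5: R3=16|5=21
after ADD R6, 4: R6=208+4=212
after SUB R7, 1: R7=1-1=0
CMP R7, 0  (cmp 0,0)
JGT L2: not taken
after SUB R3, 15: R3=21-15=6
halt.
Total executed instructions: 26.

26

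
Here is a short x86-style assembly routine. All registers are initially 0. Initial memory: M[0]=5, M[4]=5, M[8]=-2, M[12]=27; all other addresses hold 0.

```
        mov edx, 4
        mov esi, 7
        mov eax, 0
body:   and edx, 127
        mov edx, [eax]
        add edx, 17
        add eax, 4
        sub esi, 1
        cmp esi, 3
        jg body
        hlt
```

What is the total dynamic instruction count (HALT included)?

32

edx=4
esi=7
eax=0
edx=4&127=4
edx=M[0]=5
edx=5+17=22
eax=0+4=4
esi=7-1=6
cmp esi, 3  (cmp 6,3)
jg body: taken
edx=22&127=22
edx=M[4]=5
edx=5+17=22
eax=4+4=8
esi=6-1=5
cmp esi, 3  (cmp 5,3)
jg body: taken
edx=22&127=22
edx=M[8]=-2
edx=(-2)+17=15
eax=8+4=12
esi=5-1=4
cmp esi, 3  (cmp 4,3)
jg body: taken
edx=15&127=15
edx=M[12]=27
edx=27+17=44
eax=12+4=16
esi=4-1=3
cmp esi, 3  (cmp 3,3)
jg body: not taken
halt.
Total executed instructions: 32.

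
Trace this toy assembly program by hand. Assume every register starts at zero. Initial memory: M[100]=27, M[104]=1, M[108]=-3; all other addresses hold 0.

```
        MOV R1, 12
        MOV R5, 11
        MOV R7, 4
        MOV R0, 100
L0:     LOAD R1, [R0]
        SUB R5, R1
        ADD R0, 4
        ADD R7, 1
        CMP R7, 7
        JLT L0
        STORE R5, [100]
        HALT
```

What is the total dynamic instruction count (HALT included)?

R1=12
R5=11
R7=4
R0=100
R1=M[100]=27
R5=11-27=-16
R0=100+4=104
R7=4+1=5
CMP R7, 7  (cmp 5,7)
JLT L0: taken
R1=M[104]=1
R5=(-16)-1=-17
R0=104+4=108
R7=5+1=6
CMP R7, 7  (cmp 6,7)
JLT L0: taken
R1=M[108]=-3
R5=(-17)-(-3)=-14
R0=108+4=112
R7=6+1=7
CMP R7, 7  (cmp 7,7)
JLT L0: not taken
STORE R5, [100] → M[100]=-14
halt.
Total executed instructions: 24.

24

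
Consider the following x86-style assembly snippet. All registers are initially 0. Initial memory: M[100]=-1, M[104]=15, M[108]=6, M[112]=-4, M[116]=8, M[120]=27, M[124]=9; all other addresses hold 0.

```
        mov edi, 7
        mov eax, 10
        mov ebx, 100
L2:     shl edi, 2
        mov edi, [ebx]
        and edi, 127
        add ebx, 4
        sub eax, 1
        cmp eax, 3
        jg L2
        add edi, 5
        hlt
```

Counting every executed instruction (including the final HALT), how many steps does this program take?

54

edi=7
eax=10
ebx=100
edi=7<<2=28
edi=M[100]=-1
edi=(-1)&127=127
ebx=100+4=104
eax=10-1=9
cmp eax, 3  (cmp 9,3)
jg L2: taken
edi=127<<2=508
edi=M[104]=15
edi=15&127=15
ebx=104+4=108
eax=9-1=8
cmp eax, 3  (cmp 8,3)
jg L2: taken
edi=15<<2=60
edi=M[108]=6
edi=6&127=6
ebx=108+4=112
eax=8-1=7
cmp eax, 3  (cmp 7,3)
jg L2: taken
edi=6<<2=24
edi=M[112]=-4
edi=(-4)&127=124
ebx=112+4=116
eax=7-1=6
cmp eax, 3  (cmp 6,3)
jg L2: taken
edi=124<<2=496
edi=M[116]=8
edi=8&127=8
ebx=116+4=120
eax=6-1=5
cmp eax, 3  (cmp 5,3)
jg L2: taken
edi=8<<2=32
edi=M[120]=27
edi=27&127=27
ebx=120+4=124
eax=5-1=4
cmp eax, 3  (cmp 4,3)
jg L2: taken
edi=27<<2=108
edi=M[124]=9
edi=9&127=9
ebx=124+4=128
eax=4-1=3
cmp eax, 3  (cmp 3,3)
jg L2: not taken
edi=9+5=14
halt.
Total executed instructions: 54.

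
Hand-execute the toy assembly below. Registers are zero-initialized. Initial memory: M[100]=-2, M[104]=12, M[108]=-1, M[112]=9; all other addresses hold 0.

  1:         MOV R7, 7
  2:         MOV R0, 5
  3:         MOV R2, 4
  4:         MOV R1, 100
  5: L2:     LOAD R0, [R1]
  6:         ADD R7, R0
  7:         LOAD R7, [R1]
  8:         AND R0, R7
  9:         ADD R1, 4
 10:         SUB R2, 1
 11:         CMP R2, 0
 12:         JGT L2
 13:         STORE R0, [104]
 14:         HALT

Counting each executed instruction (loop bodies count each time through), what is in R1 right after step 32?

after MOV R7, 7: R7=7
after MOV R0, 5: R0=5
after MOV R2, 4: R2=4
after MOV R1, 100: R1=100
after LOAD R0, [R1]: R0=M[100]=-2
after ADD R7, R0: R7=7+(-2)=5
after LOAD R7, [R1]: R7=M[100]=-2
after AND R0, R7: R0=(-2)&(-2)=-2
after ADD R1, 4: R1=100+4=104
after SUB R2, 1: R2=4-1=3
CMP R2, 0  (cmp 3,0)
JGT L2: taken
after LOAD R0, [R1]: R0=M[104]=12
after ADD R7, R0: R7=(-2)+12=10
after LOAD R7, [R1]: R7=M[104]=12
after AND R0, R7: R0=12&12=12
after ADD R1, 4: R1=104+4=108
after SUB R2, 1: R2=3-1=2
CMP R2, 0  (cmp 2,0)
JGT L2: taken
after LOAD R0, [R1]: R0=M[108]=-1
after ADD R7, R0: R7=12+(-1)=11
after LOAD R7, [R1]: R7=M[108]=-1
after AND R0, R7: R0=(-1)&(-1)=-1
after ADD R1, 4: R1=108+4=112
after SUB R2, 1: R2=2-1=1
CMP R2, 0  (cmp 1,0)
JGT L2: taken
after LOAD R0, [R1]: R0=M[112]=9
after ADD R7, R0: R7=(-1)+9=8
after LOAD R7, [R1]: R7=M[112]=9
after AND R0, R7: R0=9&9=9
After step 32: R1 = 112.

112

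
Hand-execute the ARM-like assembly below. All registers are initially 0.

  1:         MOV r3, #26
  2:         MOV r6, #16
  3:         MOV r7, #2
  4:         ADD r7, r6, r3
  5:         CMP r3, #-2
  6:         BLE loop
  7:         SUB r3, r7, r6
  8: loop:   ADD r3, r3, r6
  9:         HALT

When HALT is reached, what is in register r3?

MOV r3, #26 → r3=26
MOV r6, #16 → r6=16
MOV r7, #2 → r7=2
ADD r7, r6, r3 → r7=16+26=42
CMP r3, #-2  (cmp 26,-2)
BLE loop: not taken
SUB r3, r7, r6 → r3=42-16=26
ADD r3, r3, r6 → r3=26+16=42
halt.

42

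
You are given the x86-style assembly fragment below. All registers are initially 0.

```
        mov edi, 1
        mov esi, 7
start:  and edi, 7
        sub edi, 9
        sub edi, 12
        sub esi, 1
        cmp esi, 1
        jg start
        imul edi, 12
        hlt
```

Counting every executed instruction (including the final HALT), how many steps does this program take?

40

after mov edi, 1: edi=1
after mov esi, 7: esi=7
after and edi, 7: edi=1&7=1
after sub edi, 9: edi=1-9=-8
after sub edi, 12: edi=(-8)-12=-20
after sub esi, 1: esi=7-1=6
cmp esi, 1  (cmp 6,1)
jg start: taken
after and edi, 7: edi=(-20)&7=4
after sub edi, 9: edi=4-9=-5
after sub edi, 12: edi=(-5)-12=-17
after sub esi, 1: esi=6-1=5
cmp esi, 1  (cmp 5,1)
jg start: taken
after and edi, 7: edi=(-17)&7=7
after sub edi, 9: edi=7-9=-2
after sub edi, 12: edi=(-2)-12=-14
after sub esi, 1: esi=5-1=4
cmp esi, 1  (cmp 4,1)
jg start: taken
after and edi, 7: edi=(-14)&7=2
after sub edi, 9: edi=2-9=-7
after sub edi, 12: edi=(-7)-12=-19
after sub esi, 1: esi=4-1=3
cmp esi, 1  (cmp 3,1)
jg start: taken
after and edi, 7: edi=(-19)&7=5
after sub edi, 9: edi=5-9=-4
after sub edi, 12: edi=(-4)-12=-16
after sub esi, 1: esi=3-1=2
cmp esi, 1  (cmp 2,1)
jg start: taken
after and edi, 7: edi=(-16)&7=0
after sub edi, 9: edi=0-9=-9
after sub edi, 12: edi=(-9)-12=-21
after sub esi, 1: esi=2-1=1
cmp esi, 1  (cmp 1,1)
jg start: not taken
after imul edi, 12: edi=(-21)*12=-252
halt.
Total executed instructions: 40.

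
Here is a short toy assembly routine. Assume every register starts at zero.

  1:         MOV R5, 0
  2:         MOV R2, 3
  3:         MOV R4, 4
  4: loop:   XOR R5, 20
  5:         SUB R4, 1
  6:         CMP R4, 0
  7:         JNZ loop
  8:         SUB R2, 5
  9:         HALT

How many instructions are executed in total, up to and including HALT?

21

R5=0
R2=3
R4=4
R5=0^20=20
R4=4-1=3
CMP R4, 0  (cmp 3,0)
JNZ loop: taken
R5=20^20=0
R4=3-1=2
CMP R4, 0  (cmp 2,0)
JNZ loop: taken
R5=0^20=20
R4=2-1=1
CMP R4, 0  (cmp 1,0)
JNZ loop: taken
R5=20^20=0
R4=1-1=0
CMP R4, 0  (cmp 0,0)
JNZ loop: not taken
R2=3-5=-2
halt.
Total executed instructions: 21.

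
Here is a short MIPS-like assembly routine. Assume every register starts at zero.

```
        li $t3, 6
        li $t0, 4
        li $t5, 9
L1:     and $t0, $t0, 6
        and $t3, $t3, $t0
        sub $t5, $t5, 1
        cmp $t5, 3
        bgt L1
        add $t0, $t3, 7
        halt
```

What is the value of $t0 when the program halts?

11

$t3=6
$t0=4
$t5=9
$t0=4&6=4
$t3=6&4=4
$t5=9-1=8
cmp $t5, 3  (cmp 8,3)
bgt L1: taken
$t0=4&6=4
$t3=4&4=4
$t5=8-1=7
cmp $t5, 3  (cmp 7,3)
bgt L1: taken
$t0=4&6=4
$t3=4&4=4
$t5=7-1=6
cmp $t5, 3  (cmp 6,3)
bgt L1: taken
$t0=4&6=4
$t3=4&4=4
$t5=6-1=5
cmp $t5, 3  (cmp 5,3)
bgt L1: taken
$t0=4&6=4
$t3=4&4=4
$t5=5-1=4
cmp $t5, 3  (cmp 4,3)
bgt L1: taken
$t0=4&6=4
$t3=4&4=4
$t5=4-1=3
cmp $t5, 3  (cmp 3,3)
bgt L1: not taken
$t0=4+7=11
halt.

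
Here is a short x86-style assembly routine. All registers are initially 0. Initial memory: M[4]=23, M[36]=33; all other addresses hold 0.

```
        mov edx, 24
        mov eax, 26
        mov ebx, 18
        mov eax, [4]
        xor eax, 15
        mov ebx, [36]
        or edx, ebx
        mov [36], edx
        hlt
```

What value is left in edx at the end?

edx=24
eax=26
ebx=18
eax=M[4]=23
eax=23^15=24
ebx=M[36]=33
edx=24|33=57
mov [36], edx → M[36]=57
halt.

57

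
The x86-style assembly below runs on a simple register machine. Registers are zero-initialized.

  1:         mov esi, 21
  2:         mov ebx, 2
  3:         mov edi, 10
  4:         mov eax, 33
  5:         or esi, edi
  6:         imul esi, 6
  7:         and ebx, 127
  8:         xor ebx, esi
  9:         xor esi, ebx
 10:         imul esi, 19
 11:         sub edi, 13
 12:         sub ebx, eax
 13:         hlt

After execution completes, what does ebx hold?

mov esi, 21 → esi=21
mov ebx, 2 → ebx=2
mov edi, 10 → edi=10
mov eax, 33 → eax=33
or esi, edi → esi=21|10=31
imul esi, 6 → esi=31*6=186
and ebx, 127 → ebx=2&127=2
xor ebx, esi → ebx=2^186=184
xor esi, ebx → esi=186^184=2
imul esi, 19 → esi=2*19=38
sub edi, 13 → edi=10-13=-3
sub ebx, eax → ebx=184-33=151
halt.

151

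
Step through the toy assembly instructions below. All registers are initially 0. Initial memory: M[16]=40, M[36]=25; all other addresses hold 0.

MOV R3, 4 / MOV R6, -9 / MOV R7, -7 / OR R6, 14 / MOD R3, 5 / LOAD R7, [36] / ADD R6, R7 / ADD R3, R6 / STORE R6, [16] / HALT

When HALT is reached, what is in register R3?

after MOV R3, 4: R3=4
after MOV R6, -9: R6=-9
after MOV R7, -7: R7=-7
after OR R6, 14: R6=(-9)|14=-1
after MOD R3, 5: R3=4%5=4
after LOAD R7, [36]: R7=M[36]=25
after ADD R6, R7: R6=(-1)+25=24
after ADD R3, R6: R3=4+24=28
STORE R6, [16] → M[16]=24
halt.

28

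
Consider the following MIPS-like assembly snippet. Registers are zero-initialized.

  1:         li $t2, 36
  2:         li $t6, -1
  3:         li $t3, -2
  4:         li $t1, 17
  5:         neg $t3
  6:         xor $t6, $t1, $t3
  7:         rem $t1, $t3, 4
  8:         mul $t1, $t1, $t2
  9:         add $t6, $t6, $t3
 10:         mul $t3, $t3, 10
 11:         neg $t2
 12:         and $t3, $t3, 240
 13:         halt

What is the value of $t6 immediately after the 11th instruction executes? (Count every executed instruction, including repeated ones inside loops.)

21

after li $t2, 36: $t2=36
after li $t6, -1: $t6=-1
after li $t3, -2: $t3=-2
after li $t1, 17: $t1=17
after neg $t3: $t3=-(-2)=2
after xor $t6, $t1, $t3: $t6=17^2=19
after rem $t1, $t3, 4: $t1=2%4=2
after mul $t1, $t1, $t2: $t1=2*36=72
after add $t6, $t6, $t3: $t6=19+2=21
after mul $t3, $t3, 10: $t3=2*10=20
after neg $t2: $t2=-(36)=-36
After step 11: $t6 = 21.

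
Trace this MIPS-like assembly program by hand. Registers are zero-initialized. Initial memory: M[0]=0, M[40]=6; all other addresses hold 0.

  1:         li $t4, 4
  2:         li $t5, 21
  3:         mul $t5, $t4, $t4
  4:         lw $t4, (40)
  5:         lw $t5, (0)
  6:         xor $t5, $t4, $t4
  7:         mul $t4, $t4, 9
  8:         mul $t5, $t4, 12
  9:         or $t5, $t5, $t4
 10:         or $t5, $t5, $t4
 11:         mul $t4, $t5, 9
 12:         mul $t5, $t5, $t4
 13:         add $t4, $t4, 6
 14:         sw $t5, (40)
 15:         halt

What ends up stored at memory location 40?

4435236

$t4=4
$t5=21
$t5=4*4=16
$t4=M[40]=6
$t5=M[0]=0
$t5=6^6=0
$t4=6*9=54
$t5=54*12=648
$t5=648|54=702
$t5=702|54=702
$t4=702*9=6318
$t5=702*6318=4435236
$t4=6318+6=6324
sw $t5, (40) → M[40]=4435236
halt.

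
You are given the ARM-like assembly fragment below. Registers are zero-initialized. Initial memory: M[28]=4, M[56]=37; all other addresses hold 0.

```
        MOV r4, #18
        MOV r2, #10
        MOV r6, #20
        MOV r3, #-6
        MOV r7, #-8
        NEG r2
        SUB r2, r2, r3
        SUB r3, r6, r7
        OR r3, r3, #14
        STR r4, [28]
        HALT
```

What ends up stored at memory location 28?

18

r4=18
r2=10
r6=20
r3=-6
r7=-8
r2=-(10)=-10
r2=(-10)-(-6)=-4
r3=20-(-8)=28
r3=28|14=30
STR r4, [28] → M[28]=18
halt.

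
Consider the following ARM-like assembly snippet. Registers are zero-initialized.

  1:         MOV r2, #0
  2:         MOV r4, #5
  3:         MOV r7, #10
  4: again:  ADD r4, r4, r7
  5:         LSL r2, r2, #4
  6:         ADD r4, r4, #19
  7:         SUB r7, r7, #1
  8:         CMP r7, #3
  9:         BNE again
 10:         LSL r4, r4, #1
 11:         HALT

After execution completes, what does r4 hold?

MOV r2, #0 → r2=0
MOV r4, #5 → r4=5
MOV r7, #10 → r7=10
ADD r4, r4, r7 → r4=5+10=15
LSL r2, r2, #4 → r2=0<<4=0
ADD r4, r4, #19 → r4=15+19=34
SUB r7, r7, #1 → r7=10-1=9
CMP r7, #3  (cmp 9,3)
BNE again: taken
ADD r4, r4, r7 → r4=34+9=43
LSL r2, r2, #4 → r2=0<<4=0
ADD r4, r4, #19 → r4=43+19=62
SUB r7, r7, #1 → r7=9-1=8
CMP r7, #3  (cmp 8,3)
BNE again: taken
ADD r4, r4, r7 → r4=62+8=70
LSL r2, r2, #4 → r2=0<<4=0
ADD r4, r4, #19 → r4=70+19=89
SUB r7, r7, #1 → r7=8-1=7
CMP r7, #3  (cmp 7,3)
BNE again: taken
ADD r4, r4, r7 → r4=89+7=96
LSL r2, r2, #4 → r2=0<<4=0
ADD r4, r4, #19 → r4=96+19=115
SUB r7, r7, #1 → r7=7-1=6
CMP r7, #3  (cmp 6,3)
BNE again: taken
ADD r4, r4, r7 → r4=115+6=121
LSL r2, r2, #4 → r2=0<<4=0
ADD r4, r4, #19 → r4=121+19=140
SUB r7, r7, #1 → r7=6-1=5
CMP r7, #3  (cmp 5,3)
BNE again: taken
ADD r4, r4, r7 → r4=140+5=145
LSL r2, r2, #4 → r2=0<<4=0
ADD r4, r4, #19 → r4=145+19=164
SUB r7, r7, #1 → r7=5-1=4
CMP r7, #3  (cmp 4,3)
BNE again: taken
ADD r4, r4, r7 → r4=164+4=168
LSL r2, r2, #4 → r2=0<<4=0
ADD r4, r4, #19 → r4=168+19=187
SUB r7, r7, #1 → r7=4-1=3
CMP r7, #3  (cmp 3,3)
BNE again: not taken
LSL r4, r4, #1 → r4=187<<1=374
halt.

374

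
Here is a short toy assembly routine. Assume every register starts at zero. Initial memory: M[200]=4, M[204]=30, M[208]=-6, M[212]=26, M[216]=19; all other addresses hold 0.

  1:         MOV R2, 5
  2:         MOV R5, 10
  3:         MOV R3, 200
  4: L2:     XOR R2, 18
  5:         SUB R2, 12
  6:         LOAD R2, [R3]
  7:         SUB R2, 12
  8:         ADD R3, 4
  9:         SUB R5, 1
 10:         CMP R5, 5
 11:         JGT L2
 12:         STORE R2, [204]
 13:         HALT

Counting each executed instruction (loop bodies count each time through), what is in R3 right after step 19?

208

after MOV R2, 5: R2=5
after MOV R5, 10: R5=10
after MOV R3, 200: R3=200
after XOR R2, 18: R2=5^18=23
after SUB R2, 12: R2=23-12=11
after LOAD R2, [R3]: R2=M[200]=4
after SUB R2, 12: R2=4-12=-8
after ADD R3, 4: R3=200+4=204
after SUB R5, 1: R5=10-1=9
CMP R5, 5  (cmp 9,5)
JGT L2: taken
after XOR R2, 18: R2=(-8)^18=-22
after SUB R2, 12: R2=(-22)-12=-34
after LOAD R2, [R3]: R2=M[204]=30
after SUB R2, 12: R2=30-12=18
after ADD R3, 4: R3=204+4=208
after SUB R5, 1: R5=9-1=8
CMP R5, 5  (cmp 8,5)
JGT L2: taken
After step 19: R3 = 208.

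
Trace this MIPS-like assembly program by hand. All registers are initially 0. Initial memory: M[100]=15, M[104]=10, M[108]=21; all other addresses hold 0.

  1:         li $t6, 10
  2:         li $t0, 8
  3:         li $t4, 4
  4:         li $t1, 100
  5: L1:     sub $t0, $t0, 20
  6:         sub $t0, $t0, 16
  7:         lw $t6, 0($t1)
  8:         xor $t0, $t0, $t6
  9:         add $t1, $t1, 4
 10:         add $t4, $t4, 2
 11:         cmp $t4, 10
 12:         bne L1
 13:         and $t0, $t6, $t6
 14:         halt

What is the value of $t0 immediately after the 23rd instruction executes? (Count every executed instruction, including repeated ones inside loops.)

-87

after li $t6, 10: $t6=10
after li $t0, 8: $t0=8
after li $t4, 4: $t4=4
after li $t1, 100: $t1=100
after sub $t0, $t0, 20: $t0=8-20=-12
after sub $t0, $t0, 16: $t0=(-12)-16=-28
after lw $t6, 0($t1): $t6=M[100]=15
after xor $t0, $t0, $t6: $t0=(-28)^15=-21
after add $t1, $t1, 4: $t1=100+4=104
after add $t4, $t4, 2: $t4=4+2=6
cmp $t4, 10  (cmp 6,10)
bne L1: taken
after sub $t0, $t0, 20: $t0=(-21)-20=-41
after sub $t0, $t0, 16: $t0=(-41)-16=-57
after lw $t6, 0($t1): $t6=M[104]=10
after xor $t0, $t0, $t6: $t0=(-57)^10=-51
after add $t1, $t1, 4: $t1=104+4=108
after add $t4, $t4, 2: $t4=6+2=8
cmp $t4, 10  (cmp 8,10)
bne L1: taken
after sub $t0, $t0, 20: $t0=(-51)-20=-71
after sub $t0, $t0, 16: $t0=(-71)-16=-87
after lw $t6, 0($t1): $t6=M[108]=21
After step 23: $t0 = -87.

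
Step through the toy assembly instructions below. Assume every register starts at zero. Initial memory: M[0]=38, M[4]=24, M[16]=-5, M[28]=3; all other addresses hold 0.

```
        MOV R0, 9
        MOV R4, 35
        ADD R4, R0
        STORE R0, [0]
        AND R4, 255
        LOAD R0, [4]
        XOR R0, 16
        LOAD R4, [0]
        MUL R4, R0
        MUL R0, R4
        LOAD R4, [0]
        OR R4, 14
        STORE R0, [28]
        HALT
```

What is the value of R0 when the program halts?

576

after MOV R0, 9: R0=9
after MOV R4, 35: R4=35
after ADD R4, R0: R4=35+9=44
STORE R0, [0] → M[0]=9
after AND R4, 255: R4=44&255=44
after LOAD R0, [4]: R0=M[4]=24
after XOR R0, 16: R0=24^16=8
after LOAD R4, [0]: R4=M[0]=9
after MUL R4, R0: R4=9*8=72
after MUL R0, R4: R0=8*72=576
after LOAD R4, [0]: R4=M[0]=9
after OR R4, 14: R4=9|14=15
STORE R0, [28] → M[28]=576
halt.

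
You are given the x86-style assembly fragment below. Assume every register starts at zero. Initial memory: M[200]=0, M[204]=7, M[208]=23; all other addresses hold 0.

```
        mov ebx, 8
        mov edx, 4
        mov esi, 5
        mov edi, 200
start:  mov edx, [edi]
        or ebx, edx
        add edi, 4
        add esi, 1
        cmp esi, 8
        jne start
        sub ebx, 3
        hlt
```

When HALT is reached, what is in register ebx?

mov ebx, 8 → ebx=8
mov edx, 4 → edx=4
mov esi, 5 → esi=5
mov edi, 200 → edi=200
mov edx, [edi] → edx=M[200]=0
or ebx, edx → ebx=8|0=8
add edi, 4 → edi=200+4=204
add esi, 1 → esi=5+1=6
cmp esi, 8  (cmp 6,8)
jne start: taken
mov edx, [edi] → edx=M[204]=7
or ebx, edx → ebx=8|7=15
add edi, 4 → edi=204+4=208
add esi, 1 → esi=6+1=7
cmp esi, 8  (cmp 7,8)
jne start: taken
mov edx, [edi] → edx=M[208]=23
or ebx, edx → ebx=15|23=31
add edi, 4 → edi=208+4=212
add esi, 1 → esi=7+1=8
cmp esi, 8  (cmp 8,8)
jne start: not taken
sub ebx, 3 → ebx=31-3=28
halt.

28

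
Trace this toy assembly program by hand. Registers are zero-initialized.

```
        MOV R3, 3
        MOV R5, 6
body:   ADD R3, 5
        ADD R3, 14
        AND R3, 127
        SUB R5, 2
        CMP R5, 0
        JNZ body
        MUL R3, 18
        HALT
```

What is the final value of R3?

1080

after MOV R3, 3: R3=3
after MOV R5, 6: R5=6
after ADD R3, 5: R3=3+5=8
after ADD R3, 14: R3=8+14=22
after AND R3, 127: R3=22&127=22
after SUB R5, 2: R5=6-2=4
CMP R5, 0  (cmp 4,0)
JNZ body: taken
after ADD R3, 5: R3=22+5=27
after ADD R3, 14: R3=27+14=41
after AND R3, 127: R3=41&127=41
after SUB R5, 2: R5=4-2=2
CMP R5, 0  (cmp 2,0)
JNZ body: taken
after ADD R3, 5: R3=41+5=46
after ADD R3, 14: R3=46+14=60
after AND R3, 127: R3=60&127=60
after SUB R5, 2: R5=2-2=0
CMP R5, 0  (cmp 0,0)
JNZ body: not taken
after MUL R3, 18: R3=60*18=1080
halt.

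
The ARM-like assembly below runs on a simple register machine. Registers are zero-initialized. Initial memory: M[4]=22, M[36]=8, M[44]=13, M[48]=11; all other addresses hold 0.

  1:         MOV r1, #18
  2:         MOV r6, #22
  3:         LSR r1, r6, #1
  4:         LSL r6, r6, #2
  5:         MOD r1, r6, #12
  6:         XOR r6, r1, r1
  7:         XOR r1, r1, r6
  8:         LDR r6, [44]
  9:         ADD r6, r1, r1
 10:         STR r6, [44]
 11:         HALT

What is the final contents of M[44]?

8

r1=18
r6=22
r1=22>>1=11
r6=22<<2=88
r1=88%12=4
r6=4^4=0
r1=4^0=4
r6=M[44]=13
r6=4+4=8
STR r6, [44] → M[44]=8
halt.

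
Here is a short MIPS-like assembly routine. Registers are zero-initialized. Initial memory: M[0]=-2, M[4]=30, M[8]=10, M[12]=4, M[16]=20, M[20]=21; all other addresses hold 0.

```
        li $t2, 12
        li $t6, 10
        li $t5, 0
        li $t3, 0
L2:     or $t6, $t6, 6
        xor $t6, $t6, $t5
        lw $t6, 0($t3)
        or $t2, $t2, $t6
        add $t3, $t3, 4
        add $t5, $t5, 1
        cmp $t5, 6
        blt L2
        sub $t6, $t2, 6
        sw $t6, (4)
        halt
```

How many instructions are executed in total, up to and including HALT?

$t2=12
$t6=10
$t5=0
$t3=0
$t6=10|6=14
$t6=14^0=14
$t6=M[0]=-2
$t2=12|(-2)=-2
$t3=0+4=4
$t5=0+1=1
cmp $t5, 6  (cmp 1,6)
blt L2: taken
$t6=(-2)|6=-2
$t6=(-2)^1=-1
$t6=M[4]=30
$t2=(-2)|30=-2
$t3=4+4=8
$t5=1+1=2
cmp $t5, 6  (cmp 2,6)
blt L2: taken
$t6=30|6=30
$t6=30^2=28
$t6=M[8]=10
$t2=(-2)|10=-2
$t3=8+4=12
$t5=2+1=3
cmp $t5, 6  (cmp 3,6)
blt L2: taken
$t6=10|6=14
$t6=14^3=13
$t6=M[12]=4
$t2=(-2)|4=-2
$t3=12+4=16
$t5=3+1=4
cmp $t5, 6  (cmp 4,6)
blt L2: taken
$t6=4|6=6
$t6=6^4=2
$t6=M[16]=20
$t2=(-2)|20=-2
$t3=16+4=20
$t5=4+1=5
cmp $t5, 6  (cmp 5,6)
blt L2: taken
$t6=20|6=22
$t6=22^5=19
$t6=M[20]=21
$t2=(-2)|21=-1
$t3=20+4=24
$t5=5+1=6
cmp $t5, 6  (cmp 6,6)
blt L2: not taken
$t6=(-1)-6=-7
sw $t6, (4) → M[4]=-7
halt.
Total executed instructions: 55.

55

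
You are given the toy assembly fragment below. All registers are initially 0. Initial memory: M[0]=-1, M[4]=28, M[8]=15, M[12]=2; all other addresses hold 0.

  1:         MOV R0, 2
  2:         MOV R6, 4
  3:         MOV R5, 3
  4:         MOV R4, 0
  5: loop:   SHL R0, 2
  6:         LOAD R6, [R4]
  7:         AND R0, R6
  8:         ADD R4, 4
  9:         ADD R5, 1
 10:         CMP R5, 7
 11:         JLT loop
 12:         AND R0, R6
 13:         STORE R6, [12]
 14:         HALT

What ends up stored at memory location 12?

2

R0=2
R6=4
R5=3
R4=0
R0=2<<2=8
R6=M[0]=-1
R0=8&(-1)=8
R4=0+4=4
R5=3+1=4
CMP R5, 7  (cmp 4,7)
JLT loop: taken
R0=8<<2=32
R6=M[4]=28
R0=32&28=0
R4=4+4=8
R5=4+1=5
CMP R5, 7  (cmp 5,7)
JLT loop: taken
R0=0<<2=0
R6=M[8]=15
R0=0&15=0
R4=8+4=12
R5=5+1=6
CMP R5, 7  (cmp 6,7)
JLT loop: taken
R0=0<<2=0
R6=M[12]=2
R0=0&2=0
R4=12+4=16
R5=6+1=7
CMP R5, 7  (cmp 7,7)
JLT loop: not taken
R0=0&2=0
STORE R6, [12] → M[12]=2
halt.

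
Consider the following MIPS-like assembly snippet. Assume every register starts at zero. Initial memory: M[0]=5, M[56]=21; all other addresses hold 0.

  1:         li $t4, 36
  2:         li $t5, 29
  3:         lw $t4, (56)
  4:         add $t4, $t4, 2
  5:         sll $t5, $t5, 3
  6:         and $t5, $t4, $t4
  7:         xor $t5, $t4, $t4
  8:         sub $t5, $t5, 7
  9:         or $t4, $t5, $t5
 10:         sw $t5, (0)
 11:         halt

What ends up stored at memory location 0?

-7

$t4=36
$t5=29
$t4=M[56]=21
$t4=21+2=23
$t5=29<<3=232
$t5=23&23=23
$t5=23^23=0
$t5=0-7=-7
$t4=(-7)|(-7)=-7
sw $t5, (0) → M[0]=-7
halt.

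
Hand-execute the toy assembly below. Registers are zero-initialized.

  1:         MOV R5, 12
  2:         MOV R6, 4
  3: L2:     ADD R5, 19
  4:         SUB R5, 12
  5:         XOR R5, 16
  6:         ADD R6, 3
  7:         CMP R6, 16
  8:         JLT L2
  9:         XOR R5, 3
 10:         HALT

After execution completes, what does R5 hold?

43

R5=12
R6=4
R5=12+19=31
R5=31-12=19
R5=19^16=3
R6=4+3=7
CMP R6, 16  (cmp 7,16)
JLT L2: taken
R5=3+19=22
R5=22-12=10
R5=10^16=26
R6=7+3=10
CMP R6, 16  (cmp 10,16)
JLT L2: taken
R5=26+19=45
R5=45-12=33
R5=33^16=49
R6=10+3=13
CMP R6, 16  (cmp 13,16)
JLT L2: taken
R5=49+19=68
R5=68-12=56
R5=56^16=40
R6=13+3=16
CMP R6, 16  (cmp 16,16)
JLT L2: not taken
R5=40^3=43
halt.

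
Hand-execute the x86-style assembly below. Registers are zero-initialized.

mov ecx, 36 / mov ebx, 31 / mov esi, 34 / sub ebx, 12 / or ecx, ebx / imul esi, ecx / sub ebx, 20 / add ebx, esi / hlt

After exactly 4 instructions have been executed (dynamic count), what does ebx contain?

mov ecx, 36 → ecx=36
mov ebx, 31 → ebx=31
mov esi, 34 → esi=34
sub ebx, 12 → ebx=31-12=19
After step 4: ebx = 19.

19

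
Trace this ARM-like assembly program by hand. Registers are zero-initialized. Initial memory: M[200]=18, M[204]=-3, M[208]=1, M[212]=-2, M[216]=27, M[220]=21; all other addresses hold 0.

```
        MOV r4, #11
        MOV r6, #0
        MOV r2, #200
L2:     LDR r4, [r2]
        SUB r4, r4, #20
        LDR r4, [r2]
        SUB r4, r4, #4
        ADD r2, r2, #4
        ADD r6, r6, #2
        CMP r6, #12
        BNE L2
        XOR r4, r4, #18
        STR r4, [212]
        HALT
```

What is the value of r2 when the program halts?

224

MOV r4, #11 → r4=11
MOV r6, #0 → r6=0
MOV r2, #200 → r2=200
LDR r4, [r2] → r4=M[200]=18
SUB r4, r4, #20 → r4=18-20=-2
LDR r4, [r2] → r4=M[200]=18
SUB r4, r4, #4 → r4=18-4=14
ADD r2, r2, #4 → r2=200+4=204
ADD r6, r6, #2 → r6=0+2=2
CMP r6, #12  (cmp 2,12)
BNE L2: taken
LDR r4, [r2] → r4=M[204]=-3
SUB r4, r4, #20 → r4=(-3)-20=-23
LDR r4, [r2] → r4=M[204]=-3
SUB r4, r4, #4 → r4=(-3)-4=-7
ADD r2, r2, #4 → r2=204+4=208
ADD r6, r6, #2 → r6=2+2=4
CMP r6, #12  (cmp 4,12)
BNE L2: taken
LDR r4, [r2] → r4=M[208]=1
SUB r4, r4, #20 → r4=1-20=-19
LDR r4, [r2] → r4=M[208]=1
SUB r4, r4, #4 → r4=1-4=-3
ADD r2, r2, #4 → r2=208+4=212
ADD r6, r6, #2 → r6=4+2=6
CMP r6, #12  (cmp 6,12)
BNE L2: taken
LDR r4, [r2] → r4=M[212]=-2
SUB r4, r4, #20 → r4=(-2)-20=-22
LDR r4, [r2] → r4=M[212]=-2
SUB r4, r4, #4 → r4=(-2)-4=-6
ADD r2, r2, #4 → r2=212+4=216
ADD r6, r6, #2 → r6=6+2=8
CMP r6, #12  (cmp 8,12)
BNE L2: taken
LDR r4, [r2] → r4=M[216]=27
SUB r4, r4, #20 → r4=27-20=7
LDR r4, [r2] → r4=M[216]=27
SUB r4, r4, #4 → r4=27-4=23
ADD r2, r2, #4 → r2=216+4=220
ADD r6, r6, #2 → r6=8+2=10
CMP r6, #12  (cmp 10,12)
BNE L2: taken
LDR r4, [r2] → r4=M[220]=21
SUB r4, r4, #20 → r4=21-20=1
LDR r4, [r2] → r4=M[220]=21
SUB r4, r4, #4 → r4=21-4=17
ADD r2, r2, #4 → r2=220+4=224
ADD r6, r6, #2 → r6=10+2=12
CMP r6, #12  (cmp 12,12)
BNE L2: not taken
XOR r4, r4, #18 → r4=17^18=3
STR r4, [212] → M[212]=3
halt.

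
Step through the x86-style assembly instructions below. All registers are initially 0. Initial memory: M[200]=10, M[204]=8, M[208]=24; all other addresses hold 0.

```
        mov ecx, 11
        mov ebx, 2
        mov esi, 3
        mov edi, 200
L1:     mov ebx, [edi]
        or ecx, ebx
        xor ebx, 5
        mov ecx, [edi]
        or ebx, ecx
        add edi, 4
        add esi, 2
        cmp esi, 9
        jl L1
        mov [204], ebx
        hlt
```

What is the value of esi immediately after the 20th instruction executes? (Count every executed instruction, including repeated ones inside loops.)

7

mov ecx, 11 → ecx=11
mov ebx, 2 → ebx=2
mov esi, 3 → esi=3
mov edi, 200 → edi=200
mov ebx, [edi] → ebx=M[200]=10
or ecx, ebx → ecx=11|10=11
xor ebx, 5 → ebx=10^5=15
mov ecx, [edi] → ecx=M[200]=10
or ebx, ecx → ebx=15|10=15
add edi, 4 → edi=200+4=204
add esi, 2 → esi=3+2=5
cmp esi, 9  (cmp 5,9)
jl L1: taken
mov ebx, [edi] → ebx=M[204]=8
or ecx, ebx → ecx=10|8=10
xor ebx, 5 → ebx=8^5=13
mov ecx, [edi] → ecx=M[204]=8
or ebx, ecx → ebx=13|8=13
add edi, 4 → edi=204+4=208
add esi, 2 → esi=5+2=7
After step 20: esi = 7.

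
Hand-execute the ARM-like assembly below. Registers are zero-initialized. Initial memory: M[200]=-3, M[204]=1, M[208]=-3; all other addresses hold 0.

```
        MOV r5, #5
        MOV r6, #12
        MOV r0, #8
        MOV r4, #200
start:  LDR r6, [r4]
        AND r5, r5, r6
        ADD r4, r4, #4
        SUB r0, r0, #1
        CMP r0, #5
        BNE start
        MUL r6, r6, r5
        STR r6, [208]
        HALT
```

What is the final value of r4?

MOV r5, #5 → r5=5
MOV r6, #12 → r6=12
MOV r0, #8 → r0=8
MOV r4, #200 → r4=200
LDR r6, [r4] → r6=M[200]=-3
AND r5, r5, r6 → r5=5&(-3)=5
ADD r4, r4, #4 → r4=200+4=204
SUB r0, r0, #1 → r0=8-1=7
CMP r0, #5  (cmp 7,5)
BNE start: taken
LDR r6, [r4] → r6=M[204]=1
AND r5, r5, r6 → r5=5&1=1
ADD r4, r4, #4 → r4=204+4=208
SUB r0, r0, #1 → r0=7-1=6
CMP r0, #5  (cmp 6,5)
BNE start: taken
LDR r6, [r4] → r6=M[208]=-3
AND r5, r5, r6 → r5=1&(-3)=1
ADD r4, r4, #4 → r4=208+4=212
SUB r0, r0, #1 → r0=6-1=5
CMP r0, #5  (cmp 5,5)
BNE start: not taken
MUL r6, r6, r5 → r6=(-3)*1=-3
STR r6, [208] → M[208]=-3
halt.

212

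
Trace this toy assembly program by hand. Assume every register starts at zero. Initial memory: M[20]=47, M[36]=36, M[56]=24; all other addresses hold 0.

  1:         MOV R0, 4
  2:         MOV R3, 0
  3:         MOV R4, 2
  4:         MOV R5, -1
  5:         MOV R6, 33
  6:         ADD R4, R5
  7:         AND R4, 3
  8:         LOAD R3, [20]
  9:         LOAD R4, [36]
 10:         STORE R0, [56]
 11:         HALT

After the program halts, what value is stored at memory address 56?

after MOV R0, 4: R0=4
after MOV R3, 0: R3=0
after MOV R4, 2: R4=2
after MOV R5, -1: R5=-1
after MOV R6, 33: R6=33
after ADD R4, R5: R4=2+(-1)=1
after AND R4, 3: R4=1&3=1
after LOAD R3, [20]: R3=M[20]=47
after LOAD R4, [36]: R4=M[36]=36
STORE R0, [56] → M[56]=4
halt.

4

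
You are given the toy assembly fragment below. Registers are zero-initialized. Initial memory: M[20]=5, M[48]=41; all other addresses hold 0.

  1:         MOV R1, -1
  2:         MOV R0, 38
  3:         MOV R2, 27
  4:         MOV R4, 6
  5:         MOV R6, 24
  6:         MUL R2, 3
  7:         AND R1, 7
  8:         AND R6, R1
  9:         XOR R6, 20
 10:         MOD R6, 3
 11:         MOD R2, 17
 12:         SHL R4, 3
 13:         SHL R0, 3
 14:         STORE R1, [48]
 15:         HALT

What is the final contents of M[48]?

7

R1=-1
R0=38
R2=27
R4=6
R6=24
R2=27*3=81
R1=(-1)&7=7
R6=24&7=0
R6=0^20=20
R6=20%3=2
R2=81%17=13
R4=6<<3=48
R0=38<<3=304
STORE R1, [48] → M[48]=7
halt.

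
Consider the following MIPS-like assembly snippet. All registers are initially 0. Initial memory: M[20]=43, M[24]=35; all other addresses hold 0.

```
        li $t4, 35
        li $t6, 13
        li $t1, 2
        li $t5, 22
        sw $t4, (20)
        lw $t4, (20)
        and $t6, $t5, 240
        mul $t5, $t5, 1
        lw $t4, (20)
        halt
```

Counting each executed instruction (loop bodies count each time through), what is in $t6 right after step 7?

16

li $t4, 35 → $t4=35
li $t6, 13 → $t6=13
li $t1, 2 → $t1=2
li $t5, 22 → $t5=22
sw $t4, (20) → M[20]=35
lw $t4, (20) → $t4=M[20]=35
and $t6, $t5, 240 → $t6=22&240=16
After step 7: $t6 = 16.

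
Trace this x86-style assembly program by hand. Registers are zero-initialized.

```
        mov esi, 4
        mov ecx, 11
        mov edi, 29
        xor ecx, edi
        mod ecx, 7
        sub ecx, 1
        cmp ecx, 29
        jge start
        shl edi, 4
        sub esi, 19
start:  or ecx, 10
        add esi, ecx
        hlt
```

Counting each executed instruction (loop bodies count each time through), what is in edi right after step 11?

464

esi=4
ecx=11
edi=29
ecx=11^29=22
ecx=22%7=1
ecx=1-1=0
cmp ecx, 29  (cmp 0,29)
jge start: not taken
edi=29<<4=464
esi=4-19=-15
ecx=0|10=10
After step 11: edi = 464.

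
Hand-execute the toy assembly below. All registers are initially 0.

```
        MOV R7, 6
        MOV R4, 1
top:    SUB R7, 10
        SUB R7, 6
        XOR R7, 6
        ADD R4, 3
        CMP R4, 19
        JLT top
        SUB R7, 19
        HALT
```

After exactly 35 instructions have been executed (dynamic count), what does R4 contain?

MOV R7, 6 → R7=6
MOV R4, 1 → R4=1
SUB R7, 10 → R7=6-10=-4
SUB R7, 6 → R7=(-4)-6=-10
XOR R7, 6 → R7=(-10)^6=-16
ADD R4, 3 → R4=1+3=4
CMP R4, 19  (cmp 4,19)
JLT top: taken
SUB R7, 10 → R7=(-16)-10=-26
SUB R7, 6 → R7=(-26)-6=-32
XOR R7, 6 → R7=(-32)^6=-26
ADD R4, 3 → R4=4+3=7
CMP R4, 19  (cmp 7,19)
JLT top: taken
SUB R7, 10 → R7=(-26)-10=-36
SUB R7, 6 → R7=(-36)-6=-42
XOR R7, 6 → R7=(-42)^6=-48
ADD R4, 3 → R4=7+3=10
CMP R4, 19  (cmp 10,19)
JLT top: taken
SUB R7, 10 → R7=(-48)-10=-58
SUB R7, 6 → R7=(-58)-6=-64
XOR R7, 6 → R7=(-64)^6=-58
ADD R4, 3 → R4=10+3=13
CMP R4, 19  (cmp 13,19)
JLT top: taken
SUB R7, 10 → R7=(-58)-10=-68
SUB R7, 6 → R7=(-68)-6=-74
XOR R7, 6 → R7=(-74)^6=-80
ADD R4, 3 → R4=13+3=16
CMP R4, 19  (cmp 16,19)
JLT top: taken
SUB R7, 10 → R7=(-80)-10=-90
SUB R7, 6 → R7=(-90)-6=-96
XOR R7, 6 → R7=(-96)^6=-90
After step 35: R4 = 16.

16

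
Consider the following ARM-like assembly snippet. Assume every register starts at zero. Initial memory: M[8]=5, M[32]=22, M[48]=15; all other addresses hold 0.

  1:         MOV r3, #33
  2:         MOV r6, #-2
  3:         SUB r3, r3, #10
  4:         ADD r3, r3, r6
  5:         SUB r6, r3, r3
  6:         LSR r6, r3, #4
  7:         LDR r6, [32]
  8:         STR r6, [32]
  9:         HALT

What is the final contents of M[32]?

22

r3=33
r6=-2
r3=33-10=23
r3=23+(-2)=21
r6=21-21=0
r6=21>>4=1
r6=M[32]=22
STR r6, [32] → M[32]=22
halt.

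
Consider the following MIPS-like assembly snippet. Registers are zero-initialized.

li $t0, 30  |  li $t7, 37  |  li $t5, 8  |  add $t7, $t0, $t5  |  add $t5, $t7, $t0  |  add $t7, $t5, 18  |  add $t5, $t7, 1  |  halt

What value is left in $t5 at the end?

87

after li $t0, 30: $t0=30
after li $t7, 37: $t7=37
after li $t5, 8: $t5=8
after add $t7, $t0, $t5: $t7=30+8=38
after add $t5, $t7, $t0: $t5=38+30=68
after add $t7, $t5, 18: $t7=68+18=86
after add $t5, $t7, 1: $t5=86+1=87
halt.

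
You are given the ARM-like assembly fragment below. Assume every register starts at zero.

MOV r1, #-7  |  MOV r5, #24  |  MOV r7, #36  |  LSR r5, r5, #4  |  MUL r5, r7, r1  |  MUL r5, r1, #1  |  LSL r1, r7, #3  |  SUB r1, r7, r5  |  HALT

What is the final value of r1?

after MOV r1, #-7: r1=-7
after MOV r5, #24: r5=24
after MOV r7, #36: r7=36
after LSR r5, r5, #4: r5=24>>4=1
after MUL r5, r7, r1: r5=36*(-7)=-252
after MUL r5, r1, #1: r5=(-7)*1=-7
after LSL r1, r7, #3: r1=36<<3=288
after SUB r1, r7, r5: r1=36-(-7)=43
halt.

43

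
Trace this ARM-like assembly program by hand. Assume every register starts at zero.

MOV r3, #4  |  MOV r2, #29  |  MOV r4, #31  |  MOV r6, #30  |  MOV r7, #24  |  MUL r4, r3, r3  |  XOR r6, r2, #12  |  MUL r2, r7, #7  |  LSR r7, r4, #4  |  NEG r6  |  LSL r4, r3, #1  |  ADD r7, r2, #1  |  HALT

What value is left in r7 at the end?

169

MOV r3, #4 → r3=4
MOV r2, #29 → r2=29
MOV r4, #31 → r4=31
MOV r6, #30 → r6=30
MOV r7, #24 → r7=24
MUL r4, r3, r3 → r4=4*4=16
XOR r6, r2, #12 → r6=29^12=17
MUL r2, r7, #7 → r2=24*7=168
LSR r7, r4, #4 → r7=16>>4=1
NEG r6 → r6=-(17)=-17
LSL r4, r3, #1 → r4=4<<1=8
ADD r7, r2, #1 → r7=168+1=169
halt.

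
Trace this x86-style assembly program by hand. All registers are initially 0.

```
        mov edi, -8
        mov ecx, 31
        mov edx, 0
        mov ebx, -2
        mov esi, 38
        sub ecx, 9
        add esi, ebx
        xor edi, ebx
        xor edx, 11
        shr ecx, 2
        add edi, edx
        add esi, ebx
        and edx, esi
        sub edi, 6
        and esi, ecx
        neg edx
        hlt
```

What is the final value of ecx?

mov edi, -8 → edi=-8
mov ecx, 31 → ecx=31
mov edx, 0 → edx=0
mov ebx, -2 → ebx=-2
mov esi, 38 → esi=38
sub ecx, 9 → ecx=31-9=22
add esi, ebx → esi=38+(-2)=36
xor edi, ebx → edi=(-8)^(-2)=6
xor edx, 11 → edx=0^11=11
shr ecx, 2 → ecx=22>>2=5
add edi, edx → edi=6+11=17
add esi, ebx → esi=36+(-2)=34
and edx, esi → edx=11&34=2
sub edi, 6 → edi=17-6=11
and esi, ecx → esi=34&5=0
neg edx → edx=-(2)=-2
halt.

5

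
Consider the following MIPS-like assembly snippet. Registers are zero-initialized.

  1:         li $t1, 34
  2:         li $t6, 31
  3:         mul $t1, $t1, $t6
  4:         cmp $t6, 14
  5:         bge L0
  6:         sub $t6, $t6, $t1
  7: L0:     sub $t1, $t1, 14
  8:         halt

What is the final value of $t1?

1040

$t1=34
$t6=31
$t1=34*31=1054
cmp $t6, 14  (cmp 31,14)
bge L0: taken
$t1=1054-14=1040
halt.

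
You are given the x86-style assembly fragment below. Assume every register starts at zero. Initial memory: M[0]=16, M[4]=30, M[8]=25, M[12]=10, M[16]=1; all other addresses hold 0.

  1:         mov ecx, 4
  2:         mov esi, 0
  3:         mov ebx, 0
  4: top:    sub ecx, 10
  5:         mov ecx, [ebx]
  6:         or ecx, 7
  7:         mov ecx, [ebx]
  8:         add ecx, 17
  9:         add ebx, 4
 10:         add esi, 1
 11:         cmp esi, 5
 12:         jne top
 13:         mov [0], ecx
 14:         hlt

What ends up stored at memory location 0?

mov ecx, 4 → ecx=4
mov esi, 0 → esi=0
mov ebx, 0 → ebx=0
sub ecx, 10 → ecx=4-10=-6
mov ecx, [ebx] → ecx=M[0]=16
or ecx, 7 → ecx=16|7=23
mov ecx, [ebx] → ecx=M[0]=16
add ecx, 17 → ecx=16+17=33
add ebx, 4 → ebx=0+4=4
add esi, 1 → esi=0+1=1
cmp esi, 5  (cmp 1,5)
jne top: taken
sub ecx, 10 → ecx=33-10=23
mov ecx, [ebx] → ecx=M[4]=30
or ecx, 7 → ecx=30|7=31
mov ecx, [ebx] → ecx=M[4]=30
add ecx, 17 → ecx=30+17=47
add ebx, 4 → ebx=4+4=8
add esi, 1 → esi=1+1=2
cmp esi, 5  (cmp 2,5)
jne top: taken
sub ecx, 10 → ecx=47-10=37
mov ecx, [ebx] → ecx=M[8]=25
or ecx, 7 → ecx=25|7=31
mov ecx, [ebx] → ecx=M[8]=25
add ecx, 17 → ecx=25+17=42
add ebx, 4 → ebx=8+4=12
add esi, 1 → esi=2+1=3
cmp esi, 5  (cmp 3,5)
jne top: taken
sub ecx, 10 → ecx=42-10=32
mov ecx, [ebx] → ecx=M[12]=10
or ecx, 7 → ecx=10|7=15
mov ecx, [ebx] → ecx=M[12]=10
add ecx, 17 → ecx=10+17=27
add ebx, 4 → ebx=12+4=16
add esi, 1 → esi=3+1=4
cmp esi, 5  (cmp 4,5)
jne top: taken
sub ecx, 10 → ecx=27-10=17
mov ecx, [ebx] → ecx=M[16]=1
or ecx, 7 → ecx=1|7=7
mov ecx, [ebx] → ecx=M[16]=1
add ecx, 17 → ecx=1+17=18
add ebx, 4 → ebx=16+4=20
add esi, 1 → esi=4+1=5
cmp esi, 5  (cmp 5,5)
jne top: not taken
mov [0], ecx → M[0]=18
halt.

18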